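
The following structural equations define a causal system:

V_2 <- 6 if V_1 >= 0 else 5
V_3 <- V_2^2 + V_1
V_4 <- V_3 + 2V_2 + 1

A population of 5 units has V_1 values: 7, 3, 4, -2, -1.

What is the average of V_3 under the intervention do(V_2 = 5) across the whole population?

27.2

Under do(V_2=5), V_2's equation is replaced by V_2=5 for every unit. Per-unit V_3: 32, 28, 29, 23, 24. Mean = 27.2.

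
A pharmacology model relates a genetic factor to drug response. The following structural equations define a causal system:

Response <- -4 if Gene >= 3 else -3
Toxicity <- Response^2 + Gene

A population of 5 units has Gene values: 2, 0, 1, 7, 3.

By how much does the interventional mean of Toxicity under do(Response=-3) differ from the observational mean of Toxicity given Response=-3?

1.6

do(Response=-3) breaks Response's dependence on Gene. With Response=-3 fixed, Toxicity across the units is 11, 9, 10, 16, 12, mean 11.6.
Conditioning on Response=-3 selects the 3 unit(s) with Gene ∈ {2, 0, 1}. Their Toxicity values: 11, 9, 10. Mean = 10.
Difference = 11.6 − 10 = 1.6.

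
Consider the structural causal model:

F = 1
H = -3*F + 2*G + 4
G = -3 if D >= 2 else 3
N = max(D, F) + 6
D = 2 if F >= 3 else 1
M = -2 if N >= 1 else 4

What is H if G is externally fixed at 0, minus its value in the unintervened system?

The intervention breaks the incoming arrows to G: G = -3 if D >= 2 else 3 no longer applies, and G = 0.
H = -3*F + 2*G + 4  [with F=1, G=0]  = 1
Without intervention: D = 2 if F >= 3 else 1  [with F=1]  = 1; G = -3 if D >= 2 else 3  [with D=1]  = 3; H = -3*F + 2*G + 4  [with F=1, G=3]  = 7.
Change = 1 − 7 = -6.

-6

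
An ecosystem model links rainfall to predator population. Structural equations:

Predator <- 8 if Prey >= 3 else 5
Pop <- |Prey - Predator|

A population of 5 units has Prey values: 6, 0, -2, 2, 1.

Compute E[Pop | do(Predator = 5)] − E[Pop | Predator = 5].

-0.75

The intervention sets Predator=5 in all 5 units regardless of Prey. Recomputing Pop per unit gives 1, 5, 7, 3, 4; average 4.
E[Pop|Predator=5] averages over only the 4 units with Predator=5 (Prey = 0, -2, 2, 1): Pop = 5, 7, 3, 4, mean 4.75.
Difference = 4 − 4.75 = -0.75.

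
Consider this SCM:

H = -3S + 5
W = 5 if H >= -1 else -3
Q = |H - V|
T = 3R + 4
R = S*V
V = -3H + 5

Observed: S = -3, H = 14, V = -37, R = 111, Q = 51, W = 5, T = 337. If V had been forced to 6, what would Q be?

do(V=6) replaces the equation V = -3H + 5 with the constant V = 6.
H = -3S + 5  [with S=-3]  = 14
Q = |H - V|  [with H=14, V=6]  = 8

8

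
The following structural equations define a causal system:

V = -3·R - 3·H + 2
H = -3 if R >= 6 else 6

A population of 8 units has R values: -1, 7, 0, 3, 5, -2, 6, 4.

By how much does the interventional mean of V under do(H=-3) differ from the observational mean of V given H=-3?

Every unit gets H=-3 under the intervention. V values become 14, -10, 11, 2, -4, 17, -7, -1; E[V|do(H=-3)] = 2.75.
Observing H=-3 restricts to units where H's equation naturally yields -3: R ∈ {7, 6}. In that subpopulation V = -10, -7, mean -8.5.
Difference = 2.75 − (-8.5) = 11.25.

11.25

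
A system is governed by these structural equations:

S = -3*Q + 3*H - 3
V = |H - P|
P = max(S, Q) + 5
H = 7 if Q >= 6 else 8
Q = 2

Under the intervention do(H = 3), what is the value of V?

4

do(H=3) replaces the equation H = 7 if Q >= 6 else 8 with the constant H = 3.
S = -3*Q + 3*H - 3  [with Q=2, H=3]  = 0
P = max(S, Q) + 5  [with S=0, Q=2]  = 7
V = |H - P|  [with H=3, P=7]  = 4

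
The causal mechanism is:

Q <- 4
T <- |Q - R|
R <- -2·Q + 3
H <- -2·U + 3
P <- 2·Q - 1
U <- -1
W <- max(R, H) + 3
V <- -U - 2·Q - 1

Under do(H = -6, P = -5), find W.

-2

Under do(H = -6, P = -5), each intervened variable's structural equation is replaced by its fixed value.
R = -2·Q + 3  [with Q=4]  = -5
W = max(R, H) + 3  [with R=-5, H=-6]  = -2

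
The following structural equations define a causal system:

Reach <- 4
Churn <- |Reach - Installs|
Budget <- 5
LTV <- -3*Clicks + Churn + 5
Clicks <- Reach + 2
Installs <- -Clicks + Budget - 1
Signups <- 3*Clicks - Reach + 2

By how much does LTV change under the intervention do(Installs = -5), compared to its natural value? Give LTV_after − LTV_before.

3

The intervention breaks the incoming arrows to Installs: Installs <- -Clicks + Budget - 1 no longer applies, and Installs = -5.
Clicks = Reach + 2  [with Reach=4]  = 6
Churn = |Reach - Installs|  [with Reach=4, Installs=-5]  = 9
LTV = -3*Clicks + Churn + 5  [with Clicks=6, Churn=9]  = -4
Without intervention: Clicks = Reach + 2  [with Reach=4]  = 6; Installs = -Clicks + Budget - 1  [with Clicks=6, Budget=5]  = -2; Churn = |Reach - Installs|  [with Reach=4, Installs=-2]  = 6; LTV = -3*Clicks + Churn + 5  [with Clicks=6, Churn=6]  = -7.
Change = -4 − (-7) = 3.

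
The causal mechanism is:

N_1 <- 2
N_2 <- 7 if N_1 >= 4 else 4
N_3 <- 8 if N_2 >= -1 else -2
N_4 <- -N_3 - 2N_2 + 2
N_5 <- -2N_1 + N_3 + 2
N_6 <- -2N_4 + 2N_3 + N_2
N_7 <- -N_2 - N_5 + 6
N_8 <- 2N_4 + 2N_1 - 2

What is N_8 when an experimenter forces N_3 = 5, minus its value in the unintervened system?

The intervention breaks the incoming arrows to N_3: N_3 <- 8 if N_2 >= -1 else -2 no longer applies, and N_3 = 5.
N_2 = 7 if N_1 >= 4 else 4  [with N_1=2]  = 4
N_4 = -N_3 - 2N_2 + 2  [with N_3=5, N_2=4]  = -11
N_8 = 2N_4 + 2N_1 - 2  [with N_4=-11, N_1=2]  = -20
Without intervention: N_2 = 7 if N_1 >= 4 else 4  [with N_1=2]  = 4; N_3 = 8 if N_2 >= -1 else -2  [with N_2=4]  = 8; N_4 = -N_3 - 2N_2 + 2  [with N_3=8, N_2=4]  = -14; N_8 = 2N_4 + 2N_1 - 2  [with N_4=-14, N_1=2]  = -26.
Change = -20 − (-26) = 6.

6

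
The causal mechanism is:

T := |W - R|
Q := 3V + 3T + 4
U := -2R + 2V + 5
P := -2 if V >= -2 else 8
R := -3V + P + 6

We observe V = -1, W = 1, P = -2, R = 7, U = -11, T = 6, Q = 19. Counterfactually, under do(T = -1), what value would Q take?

Intervening sets T = -1 and removes its equation (T := |W - R|).
Q = 3V + 3T + 4  [with V=-1, T=-1]  = -2

-2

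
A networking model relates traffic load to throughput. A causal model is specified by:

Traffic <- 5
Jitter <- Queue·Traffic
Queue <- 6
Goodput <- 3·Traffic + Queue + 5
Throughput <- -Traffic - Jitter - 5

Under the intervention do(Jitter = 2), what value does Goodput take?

26

do(Jitter=2) replaces the equation Jitter <- Queue·Traffic with the constant Jitter = 2.
Goodput is not downstream of the intervention, so its value is determined by the original equations.
Goodput = 3·Traffic + Queue + 5  [with Traffic=5, Queue=6]  = 26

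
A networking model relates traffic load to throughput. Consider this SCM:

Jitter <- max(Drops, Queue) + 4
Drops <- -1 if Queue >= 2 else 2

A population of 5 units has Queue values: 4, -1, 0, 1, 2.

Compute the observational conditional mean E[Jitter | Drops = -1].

7

E[Jitter|Drops=-1] averages over only the 2 units with Drops=-1 (Queue = 4, 2): Jitter = 8, 6, mean 7.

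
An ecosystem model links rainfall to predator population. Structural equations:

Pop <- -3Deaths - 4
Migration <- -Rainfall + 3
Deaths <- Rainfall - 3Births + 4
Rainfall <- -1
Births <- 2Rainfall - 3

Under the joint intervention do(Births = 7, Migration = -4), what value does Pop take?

Setting Births = 7, Migration = -4 by intervention discards those variables' equations.
Deaths = Rainfall - 3Births + 4  [with Rainfall=-1, Births=7]  = -18
Pop = -3Deaths - 4  [with Deaths=-18]  = 50

50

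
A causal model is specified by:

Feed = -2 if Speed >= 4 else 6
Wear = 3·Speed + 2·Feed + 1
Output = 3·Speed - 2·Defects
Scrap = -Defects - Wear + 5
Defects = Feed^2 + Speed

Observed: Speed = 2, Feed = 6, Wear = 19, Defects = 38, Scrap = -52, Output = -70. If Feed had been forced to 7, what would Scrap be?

-67

do(Feed=7) replaces the equation Feed = -2 if Speed >= 4 else 6 with the constant Feed = 7.
Wear = 3·Speed + 2·Feed + 1  [with Speed=2, Feed=7]  = 21
Defects = Feed^2 + Speed  [with Feed=7, Speed=2]  = 51
Scrap = -Defects - Wear + 5  [with Defects=51, Wear=21]  = -67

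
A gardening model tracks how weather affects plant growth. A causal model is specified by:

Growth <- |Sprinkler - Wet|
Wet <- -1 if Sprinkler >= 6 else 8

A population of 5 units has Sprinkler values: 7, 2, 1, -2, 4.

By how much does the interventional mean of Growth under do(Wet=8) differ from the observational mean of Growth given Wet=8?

Under do(Wet=8), Wet's equation is replaced by Wet=8 for every unit. Per-unit Growth: 1, 6, 7, 10, 4. Mean = 5.6.
E[Growth|Wet=8] averages over only the 4 units with Wet=8 (Sprinkler = 2, 1, -2, 4): Growth = 6, 7, 10, 4, mean 6.75.
Difference = 5.6 − 6.75 = -1.15.

-1.15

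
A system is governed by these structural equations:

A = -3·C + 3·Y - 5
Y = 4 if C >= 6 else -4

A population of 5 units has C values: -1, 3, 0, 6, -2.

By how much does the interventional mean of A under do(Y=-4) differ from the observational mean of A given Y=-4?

-3.6

The intervention sets Y=-4 in all 5 units regardless of C. Recomputing A per unit gives -14, -26, -17, -35, -11; average -20.6.
Observing Y=-4 restricts to units where Y's equation naturally yields -4: C ∈ {-1, 3, 0, -2}. In that subpopulation A = -14, -26, -17, -11, mean -17.
Difference = -20.6 − (-17) = -3.6.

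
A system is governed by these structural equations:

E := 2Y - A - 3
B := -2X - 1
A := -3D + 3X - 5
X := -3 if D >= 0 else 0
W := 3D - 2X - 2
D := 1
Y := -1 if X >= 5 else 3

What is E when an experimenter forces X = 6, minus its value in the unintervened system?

Under do(X=6), the mechanism X := -3 if D >= 0 else 0 is discarded; X is fixed at 6.
A = -3D + 3X - 5  [with D=1, X=6]  = 10
Y = -1 if X >= 5 else 3  [with X=6]  = -1
E = 2Y - A - 3  [with Y=-1, A=10]  = -15
Without intervention: X = -3 if D >= 0 else 0  [with D=1]  = -3; A = -3D + 3X - 5  [with D=1, X=-3]  = -17; Y = -1 if X >= 5 else 3  [with X=-3]  = 3; E = 2Y - A - 3  [with Y=3, A=-17]  = 20.
Change = -15 − 20 = -35.

-35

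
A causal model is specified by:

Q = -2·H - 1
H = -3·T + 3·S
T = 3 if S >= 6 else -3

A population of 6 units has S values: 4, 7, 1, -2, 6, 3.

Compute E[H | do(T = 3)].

The intervention sets T=3 in all 6 units regardless of S. Recomputing H per unit gives 3, 12, -6, -15, 9, 0; average 0.5.

0.5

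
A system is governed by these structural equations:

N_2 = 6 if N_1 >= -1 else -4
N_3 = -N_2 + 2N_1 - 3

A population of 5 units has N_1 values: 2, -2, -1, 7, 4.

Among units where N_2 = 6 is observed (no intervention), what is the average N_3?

-3

Conditioning on N_2=6 selects the 4 unit(s) with N_1 ∈ {2, -1, 7, 4}. Their N_3 values: -5, -11, 5, -1. Mean = -3.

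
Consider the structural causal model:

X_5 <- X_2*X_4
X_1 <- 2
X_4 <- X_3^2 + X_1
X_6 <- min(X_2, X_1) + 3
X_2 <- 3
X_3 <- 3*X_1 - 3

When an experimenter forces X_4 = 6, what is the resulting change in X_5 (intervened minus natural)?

-15

Intervening sets X_4 = 6 and removes its equation (X_4 <- X_3^2 + X_1).
X_5 = X_2*X_4  [with X_2=3, X_4=6]  = 18
Without intervention: X_3 = 3*X_1 - 3  [with X_1=2]  = 3; X_4 = X_3^2 + X_1  [with X_3=3, X_1=2]  = 11; X_5 = X_2*X_4  [with X_2=3, X_4=11]  = 33.
Change = 18 − 33 = -15.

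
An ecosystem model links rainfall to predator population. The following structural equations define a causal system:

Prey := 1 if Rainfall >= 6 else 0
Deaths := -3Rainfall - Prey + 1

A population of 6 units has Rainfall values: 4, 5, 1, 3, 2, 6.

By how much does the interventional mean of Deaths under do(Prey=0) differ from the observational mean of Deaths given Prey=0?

-1.5

The intervention sets Prey=0 in all 6 units regardless of Rainfall. Recomputing Deaths per unit gives -11, -14, -2, -8, -5, -17; average -9.5.
E[Deaths|Prey=0] averages over only the 5 units with Prey=0 (Rainfall = 4, 5, 1, 3, 2): Deaths = -11, -14, -2, -8, -5, mean -8.
Difference = -9.5 − (-8) = -1.5.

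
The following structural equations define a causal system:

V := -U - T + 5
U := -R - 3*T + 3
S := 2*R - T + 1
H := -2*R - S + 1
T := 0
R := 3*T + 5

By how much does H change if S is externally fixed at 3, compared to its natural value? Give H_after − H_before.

Under do(S=3), the mechanism S := 2*R - T + 1 is discarded; S is fixed at 3.
R = 3*T + 5  [with T=0]  = 5
H = -2*R - S + 1  [with R=5, S=3]  = -12
Without intervention: R = 3*T + 5  [with T=0]  = 5; S = 2*R - T + 1  [with R=5, T=0]  = 11; H = -2*R - S + 1  [with R=5, S=11]  = -20.
Change = -12 − (-20) = 8.

8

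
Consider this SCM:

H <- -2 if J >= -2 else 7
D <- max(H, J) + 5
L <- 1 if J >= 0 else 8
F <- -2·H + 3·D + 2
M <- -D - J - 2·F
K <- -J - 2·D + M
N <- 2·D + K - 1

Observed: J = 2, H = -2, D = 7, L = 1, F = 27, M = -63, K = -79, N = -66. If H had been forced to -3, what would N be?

do(H=-3) replaces the equation H <- -2 if J >= -2 else 7 with the constant H = -3.
D = max(H, J) + 5  [with H=-3, J=2]  = 7
F = -2·H + 3·D + 2  [with H=-3, D=7]  = 29
M = -D - J - 2·F  [with D=7, J=2, F=29]  = -67
K = -J - 2·D + M  [with J=2, D=7, M=-67]  = -83
N = 2·D + K - 1  [with D=7, K=-83]  = -70

-70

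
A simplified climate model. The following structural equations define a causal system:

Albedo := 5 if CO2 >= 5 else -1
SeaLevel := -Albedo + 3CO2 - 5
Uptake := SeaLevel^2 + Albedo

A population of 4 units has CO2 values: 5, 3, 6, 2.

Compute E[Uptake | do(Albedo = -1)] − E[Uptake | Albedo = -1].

Under do(Albedo=-1), Albedo's equation is replaced by Albedo=-1 for every unit. Per-unit Uptake: 120, 24, 195, 3. Mean = 85.5.
E[Uptake|Albedo=-1] averages over only the 2 units with Albedo=-1 (CO2 = 3, 2): Uptake = 24, 3, mean 13.5.
Difference = 85.5 − 13.5 = 72.

72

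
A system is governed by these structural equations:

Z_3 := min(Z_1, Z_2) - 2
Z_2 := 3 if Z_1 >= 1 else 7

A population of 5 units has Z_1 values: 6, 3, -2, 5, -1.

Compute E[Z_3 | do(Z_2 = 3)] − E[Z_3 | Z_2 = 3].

Under do(Z_2=3), Z_2's equation is replaced by Z_2=3 for every unit. Per-unit Z_3: 1, 1, -4, 1, -3. Mean = -0.8.
Observing Z_2=3 restricts to units where Z_2's equation naturally yields 3: Z_1 ∈ {6, 3, 5}. In that subpopulation Z_3 = 1, 1, 1, mean 1.
Difference = -0.8 − 1 = -1.8.

-1.8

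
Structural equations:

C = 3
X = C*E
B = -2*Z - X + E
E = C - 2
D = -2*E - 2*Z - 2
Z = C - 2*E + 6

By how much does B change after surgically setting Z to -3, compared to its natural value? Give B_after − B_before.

20

The intervention breaks the incoming arrows to Z: Z = C - 2*E + 6 no longer applies, and Z = -3.
E = C - 2  [with C=3]  = 1
X = C*E  [with C=3, E=1]  = 3
B = -2*Z - X + E  [with Z=-3, X=3, E=1]  = 4
Without intervention: E = C - 2  [with C=3]  = 1; Z = C - 2*E + 6  [with C=3, E=1]  = 7; X = C*E  [with C=3, E=1]  = 3; B = -2*Z - X + E  [with Z=7, X=3, E=1]  = -16.
Change = 4 − (-16) = 20.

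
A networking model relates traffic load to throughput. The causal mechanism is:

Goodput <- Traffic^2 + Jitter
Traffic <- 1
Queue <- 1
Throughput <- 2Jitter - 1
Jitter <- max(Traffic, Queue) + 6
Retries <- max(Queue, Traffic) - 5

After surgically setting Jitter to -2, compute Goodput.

Under do(Jitter=-2), the mechanism Jitter <- max(Traffic, Queue) + 6 is discarded; Jitter is fixed at -2.
Goodput = Traffic^2 + Jitter  [with Traffic=1, Jitter=-2]  = -1

-1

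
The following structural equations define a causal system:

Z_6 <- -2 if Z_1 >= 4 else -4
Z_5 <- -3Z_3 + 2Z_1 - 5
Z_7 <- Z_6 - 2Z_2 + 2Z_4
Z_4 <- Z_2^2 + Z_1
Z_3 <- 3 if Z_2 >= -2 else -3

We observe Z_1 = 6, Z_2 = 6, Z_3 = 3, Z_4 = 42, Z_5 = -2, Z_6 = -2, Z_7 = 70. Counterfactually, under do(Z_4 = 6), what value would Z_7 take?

The intervention breaks the incoming arrows to Z_4: Z_4 <- Z_2^2 + Z_1 no longer applies, and Z_4 = 6.
Z_6 = -2 if Z_1 >= 4 else -4  [with Z_1=6]  = -2
Z_7 = Z_6 - 2Z_2 + 2Z_4  [with Z_6=-2, Z_2=6, Z_4=6]  = -2

-2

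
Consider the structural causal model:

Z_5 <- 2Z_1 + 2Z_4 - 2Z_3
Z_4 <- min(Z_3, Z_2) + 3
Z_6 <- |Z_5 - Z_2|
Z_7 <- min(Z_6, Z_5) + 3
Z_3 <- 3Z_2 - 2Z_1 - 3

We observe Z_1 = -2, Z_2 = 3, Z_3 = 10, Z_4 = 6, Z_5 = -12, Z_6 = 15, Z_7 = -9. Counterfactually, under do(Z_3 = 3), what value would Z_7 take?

4

The intervention breaks the incoming arrows to Z_3: Z_3 <- 3Z_2 - 2Z_1 - 3 no longer applies, and Z_3 = 3.
Z_4 = min(Z_3, Z_2) + 3  [with Z_3=3, Z_2=3]  = 6
Z_5 = 2Z_1 + 2Z_4 - 2Z_3  [with Z_1=-2, Z_4=6, Z_3=3]  = 2
Z_6 = |Z_5 - Z_2|  [with Z_5=2, Z_2=3]  = 1
Z_7 = min(Z_6, Z_5) + 3  [with Z_6=1, Z_5=2]  = 4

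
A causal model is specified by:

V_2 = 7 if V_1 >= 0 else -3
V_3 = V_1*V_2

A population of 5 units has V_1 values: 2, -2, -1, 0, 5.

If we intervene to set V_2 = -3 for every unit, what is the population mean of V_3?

The intervention sets V_2=-3 in all 5 units regardless of V_1. Recomputing V_3 per unit gives -6, 6, 3, 0, -15; average -2.4.

-2.4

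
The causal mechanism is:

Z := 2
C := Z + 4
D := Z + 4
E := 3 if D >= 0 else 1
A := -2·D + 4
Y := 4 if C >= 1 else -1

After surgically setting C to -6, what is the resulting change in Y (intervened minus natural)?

-5

Under do(C=-6), the mechanism C := Z + 4 is discarded; C is fixed at -6.
Y = 4 if C >= 1 else -1  [with C=-6]  = -1
Without intervention: C = Z + 4  [with Z=2]  = 6; Y = 4 if C >= 1 else -1  [with C=6]  = 4.
Change = -1 − 4 = -5.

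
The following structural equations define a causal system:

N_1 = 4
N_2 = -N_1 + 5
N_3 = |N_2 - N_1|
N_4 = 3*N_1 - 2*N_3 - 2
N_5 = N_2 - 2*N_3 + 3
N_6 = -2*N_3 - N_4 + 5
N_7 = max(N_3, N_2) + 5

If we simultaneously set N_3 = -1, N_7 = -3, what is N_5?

Setting N_3 = -1, N_7 = -3 by intervention discards those variables' equations.
N_2 = -N_1 + 5  [with N_1=4]  = 1
N_5 = N_2 - 2*N_3 + 3  [with N_2=1, N_3=-1]  = 6

6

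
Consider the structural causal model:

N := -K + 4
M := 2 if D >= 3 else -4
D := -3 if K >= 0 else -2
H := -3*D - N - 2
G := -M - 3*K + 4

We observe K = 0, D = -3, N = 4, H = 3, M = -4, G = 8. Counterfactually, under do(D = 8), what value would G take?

2

Under do(D=8), the mechanism D := -3 if K >= 0 else -2 is discarded; D is fixed at 8.
M = 2 if D >= 3 else -4  [with D=8]  = 2
G = -M - 3*K + 4  [with M=2, K=0]  = 2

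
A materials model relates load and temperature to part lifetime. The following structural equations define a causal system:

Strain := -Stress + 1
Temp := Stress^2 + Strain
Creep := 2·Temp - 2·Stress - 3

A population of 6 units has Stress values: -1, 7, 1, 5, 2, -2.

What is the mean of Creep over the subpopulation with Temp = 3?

2

E[Creep|Temp=3] averages over only the 2 units with Temp=3 (Stress = -1, 2): Creep = 5, -1, mean 2.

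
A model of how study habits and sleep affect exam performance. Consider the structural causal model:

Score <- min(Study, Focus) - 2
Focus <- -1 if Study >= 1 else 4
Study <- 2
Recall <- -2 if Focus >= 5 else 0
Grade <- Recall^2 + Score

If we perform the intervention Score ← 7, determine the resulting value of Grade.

do(Score=7) replaces the equation Score <- min(Study, Focus) - 2 with the constant Score = 7.
Focus = -1 if Study >= 1 else 4  [with Study=2]  = -1
Recall = -2 if Focus >= 5 else 0  [with Focus=-1]  = 0
Grade = Recall^2 + Score  [with Recall=0, Score=7]  = 7

7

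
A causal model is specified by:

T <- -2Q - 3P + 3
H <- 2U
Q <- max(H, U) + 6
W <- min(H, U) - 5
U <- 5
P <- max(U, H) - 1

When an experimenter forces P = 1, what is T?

Under do(P=1), the mechanism P <- max(U, H) - 1 is discarded; P is fixed at 1.
H = 2U  [with U=5]  = 10
Q = max(H, U) + 6  [with H=10, U=5]  = 16
T = -2Q - 3P + 3  [with Q=16, P=1]  = -32

-32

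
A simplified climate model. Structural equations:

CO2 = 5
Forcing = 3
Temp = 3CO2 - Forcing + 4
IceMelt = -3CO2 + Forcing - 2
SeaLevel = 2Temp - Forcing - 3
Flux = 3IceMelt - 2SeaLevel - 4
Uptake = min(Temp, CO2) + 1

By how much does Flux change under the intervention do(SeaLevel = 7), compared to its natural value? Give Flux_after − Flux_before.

The intervention breaks the incoming arrows to SeaLevel: SeaLevel = 2Temp - Forcing - 3 no longer applies, and SeaLevel = 7.
IceMelt = -3CO2 + Forcing - 2  [with CO2=5, Forcing=3]  = -14
Flux = 3IceMelt - 2SeaLevel - 4  [with IceMelt=-14, SeaLevel=7]  = -60
Without intervention: Temp = 3CO2 - Forcing + 4  [with CO2=5, Forcing=3]  = 16; IceMelt = -3CO2 + Forcing - 2  [with CO2=5, Forcing=3]  = -14; SeaLevel = 2Temp - Forcing - 3  [with Temp=16, Forcing=3]  = 26; Flux = 3IceMelt - 2SeaLevel - 4  [with IceMelt=-14, SeaLevel=26]  = -98.
Change = -60 − (-98) = 38.

38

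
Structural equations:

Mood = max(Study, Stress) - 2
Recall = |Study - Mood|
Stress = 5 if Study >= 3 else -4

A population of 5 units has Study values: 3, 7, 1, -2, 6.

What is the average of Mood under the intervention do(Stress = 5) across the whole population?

3.6

do(Stress=5) breaks Stress's dependence on Study. With Stress=5 fixed, Mood across the units is 3, 5, 3, 3, 4, mean 3.6.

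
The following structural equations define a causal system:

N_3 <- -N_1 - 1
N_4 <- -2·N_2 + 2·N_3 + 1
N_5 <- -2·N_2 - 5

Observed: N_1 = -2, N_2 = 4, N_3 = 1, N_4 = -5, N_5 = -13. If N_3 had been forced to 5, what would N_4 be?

3

The intervention breaks the incoming arrows to N_3: N_3 <- -N_1 - 1 no longer applies, and N_3 = 5.
N_4 = -2·N_2 + 2·N_3 + 1  [with N_2=4, N_3=5]  = 3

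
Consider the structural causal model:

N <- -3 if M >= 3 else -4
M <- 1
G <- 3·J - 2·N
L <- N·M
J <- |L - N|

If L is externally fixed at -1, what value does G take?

17

do(L=-1) replaces the equation L <- N·M with the constant L = -1.
N = -3 if M >= 3 else -4  [with M=1]  = -4
J = |L - N|  [with L=-1, N=-4]  = 3
G = 3·J - 2·N  [with J=3, N=-4]  = 17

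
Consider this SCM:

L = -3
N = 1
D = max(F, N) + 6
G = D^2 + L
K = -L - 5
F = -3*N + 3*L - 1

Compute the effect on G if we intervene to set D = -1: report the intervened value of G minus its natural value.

Intervening sets D = -1 and removes its equation (D = max(F, N) + 6).
G = D^2 + L  [with D=-1, L=-3]  = -2
Without intervention: F = -3*N + 3*L - 1  [with N=1, L=-3]  = -13; D = max(F, N) + 6  [with F=-13, N=1]  = 7; G = D^2 + L  [with D=7, L=-3]  = 46.
Change = -2 − 46 = -48.

-48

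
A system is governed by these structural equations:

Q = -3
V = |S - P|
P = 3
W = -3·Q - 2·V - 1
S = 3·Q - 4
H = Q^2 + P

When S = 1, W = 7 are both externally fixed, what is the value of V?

Setting S = 1, W = 7 by intervention discards those variables' equations.
V = |S - P|  [with S=1, P=3]  = 2

2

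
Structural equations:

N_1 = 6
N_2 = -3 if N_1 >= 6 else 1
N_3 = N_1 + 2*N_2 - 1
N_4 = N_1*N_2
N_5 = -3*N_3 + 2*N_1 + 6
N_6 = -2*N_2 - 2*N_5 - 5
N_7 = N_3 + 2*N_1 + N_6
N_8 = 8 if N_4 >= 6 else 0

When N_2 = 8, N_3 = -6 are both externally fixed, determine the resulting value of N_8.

8

The joint intervention fixes N_2 = 8, N_3 = -6, removing each variable's own equation.
N_4 = N_1*N_2  [with N_1=6, N_2=8]  = 48
N_8 = 8 if N_4 >= 6 else 0  [with N_4=48]  = 8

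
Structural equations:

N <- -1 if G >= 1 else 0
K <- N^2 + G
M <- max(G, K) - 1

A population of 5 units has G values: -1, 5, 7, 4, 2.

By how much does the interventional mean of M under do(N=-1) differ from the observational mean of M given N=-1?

Every unit gets N=-1 under the intervention. M values become -1, 5, 7, 4, 2; E[M|do(N=-1)] = 3.4.
E[M|N=-1] averages over only the 4 units with N=-1 (G = 5, 7, 4, 2): M = 5, 7, 4, 2, mean 4.5.
Difference = 3.4 − 4.5 = -1.1.

-1.1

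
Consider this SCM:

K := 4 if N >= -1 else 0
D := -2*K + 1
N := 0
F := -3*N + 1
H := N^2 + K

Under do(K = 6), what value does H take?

6

Under do(K=6), the mechanism K := 4 if N >= -1 else 0 is discarded; K is fixed at 6.
H = N^2 + K  [with N=0, K=6]  = 6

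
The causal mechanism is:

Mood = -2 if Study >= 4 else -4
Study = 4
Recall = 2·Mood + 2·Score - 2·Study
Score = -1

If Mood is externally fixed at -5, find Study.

4

Under do(Mood=-5), the mechanism Mood = -2 if Study >= 4 else -4 is discarded; Mood is fixed at -5.
Study is not downstream of the intervention, so its value is determined by the original equations.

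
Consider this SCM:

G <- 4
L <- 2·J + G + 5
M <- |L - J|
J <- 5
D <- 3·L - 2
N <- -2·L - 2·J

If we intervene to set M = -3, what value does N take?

do(M=-3) replaces the equation M <- |L - J| with the constant M = -3.
Since N is not a descendant of the intervened variable, it is unaffected.
L = 2·J + G + 5  [with J=5, G=4]  = 19
N = -2·L - 2·J  [with L=19, J=5]  = -48

-48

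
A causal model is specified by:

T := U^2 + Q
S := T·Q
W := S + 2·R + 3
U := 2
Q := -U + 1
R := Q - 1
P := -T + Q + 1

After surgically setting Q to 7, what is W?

92

Under do(Q=7), the mechanism Q := -U + 1 is discarded; Q is fixed at 7.
T = U^2 + Q  [with U=2, Q=7]  = 11
R = Q - 1  [with Q=7]  = 6
S = T·Q  [with T=11, Q=7]  = 77
W = S + 2·R + 3  [with S=77, R=6]  = 92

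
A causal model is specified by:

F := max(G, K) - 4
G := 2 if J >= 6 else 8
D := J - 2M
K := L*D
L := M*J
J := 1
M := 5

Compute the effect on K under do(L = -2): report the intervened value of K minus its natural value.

63

Under do(L=-2), the mechanism L := M*J is discarded; L is fixed at -2.
D = J - 2M  [with J=1, M=5]  = -9
K = L*D  [with L=-2, D=-9]  = 18
Without intervention: D = J - 2M  [with J=1, M=5]  = -9; L = M*J  [with M=5, J=1]  = 5; K = L*D  [with L=5, D=-9]  = -45.
Change = 18 − (-45) = 63.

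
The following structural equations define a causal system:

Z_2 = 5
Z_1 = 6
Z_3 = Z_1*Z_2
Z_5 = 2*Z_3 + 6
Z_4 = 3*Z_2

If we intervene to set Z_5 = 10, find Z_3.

do(Z_5=10) replaces the equation Z_5 = 2*Z_3 + 6 with the constant Z_5 = 10.
Z_3 is not downstream of the intervention, so its value is determined by the original equations.
Z_3 = Z_1*Z_2  [with Z_1=6, Z_2=5]  = 30

30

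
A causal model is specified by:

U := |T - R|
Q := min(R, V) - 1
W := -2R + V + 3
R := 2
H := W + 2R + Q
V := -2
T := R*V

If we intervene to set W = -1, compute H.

The intervention breaks the incoming arrows to W: W := -2R + V + 3 no longer applies, and W = -1.
Q = min(R, V) - 1  [with R=2, V=-2]  = -3
H = W + 2R + Q  [with W=-1, R=2, Q=-3]  = 0

0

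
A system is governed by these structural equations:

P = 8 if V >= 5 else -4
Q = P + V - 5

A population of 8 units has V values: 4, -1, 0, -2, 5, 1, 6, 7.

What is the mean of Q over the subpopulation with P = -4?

-8.6

Observing P=-4 restricts to units where P's equation naturally yields -4: V ∈ {4, -1, 0, -2, 1}. In that subpopulation Q = -5, -10, -9, -11, -8, mean -8.6.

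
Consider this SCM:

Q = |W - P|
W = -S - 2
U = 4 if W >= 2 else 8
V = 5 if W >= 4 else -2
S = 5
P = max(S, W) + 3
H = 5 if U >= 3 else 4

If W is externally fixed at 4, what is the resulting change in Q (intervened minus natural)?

-11

do(W=4) replaces the equation W = -S - 2 with the constant W = 4.
P = max(S, W) + 3  [with S=5, W=4]  = 8
Q = |W - P|  [with W=4, P=8]  = 4
Without intervention: W = -S - 2  [with S=5]  = -7; P = max(S, W) + 3  [with S=5, W=-7]  = 8; Q = |W - P|  [with W=-7, P=8]  = 15.
Change = 4 − 15 = -11.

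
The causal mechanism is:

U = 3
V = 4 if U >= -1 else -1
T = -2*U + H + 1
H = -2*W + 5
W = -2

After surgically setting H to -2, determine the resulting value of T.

-7

do(H=-2) replaces the equation H = -2*W + 5 with the constant H = -2.
T = -2*U + H + 1  [with U=3, H=-2]  = -7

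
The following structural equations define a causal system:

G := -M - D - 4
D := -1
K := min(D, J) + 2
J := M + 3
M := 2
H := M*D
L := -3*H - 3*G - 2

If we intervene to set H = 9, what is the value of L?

-14

Intervening sets H = 9 and removes its equation (H := M*D).
G = -M - D - 4  [with M=2, D=-1]  = -5
L = -3*H - 3*G - 2  [with H=9, G=-5]  = -14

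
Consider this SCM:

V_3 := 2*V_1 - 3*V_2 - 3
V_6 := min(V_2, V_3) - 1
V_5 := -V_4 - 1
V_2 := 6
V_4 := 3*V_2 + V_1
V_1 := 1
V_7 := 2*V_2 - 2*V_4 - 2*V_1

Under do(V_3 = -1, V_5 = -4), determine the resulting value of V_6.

Setting V_3 = -1, V_5 = -4 by intervention discards those variables' equations.
V_6 = min(V_2, V_3) - 1  [with V_2=6, V_3=-1]  = -2

-2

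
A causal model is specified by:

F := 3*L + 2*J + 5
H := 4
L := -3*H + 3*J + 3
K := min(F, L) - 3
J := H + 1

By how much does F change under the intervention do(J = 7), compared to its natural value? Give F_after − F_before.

22

Under do(J=7), the mechanism J := H + 1 is discarded; J is fixed at 7.
L = -3*H + 3*J + 3  [with H=4, J=7]  = 12
F = 3*L + 2*J + 5  [with L=12, J=7]  = 55
Without intervention: J = H + 1  [with H=4]  = 5; L = -3*H + 3*J + 3  [with H=4, J=5]  = 6; F = 3*L + 2*J + 5  [with L=6, J=5]  = 33.
Change = 55 − 33 = 22.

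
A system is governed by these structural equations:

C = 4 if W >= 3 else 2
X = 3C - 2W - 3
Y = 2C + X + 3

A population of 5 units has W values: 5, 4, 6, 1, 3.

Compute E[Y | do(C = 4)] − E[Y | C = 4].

1.4

Under do(C=4), C's equation is replaced by C=4 for every unit. Per-unit Y: 10, 12, 8, 18, 14. Mean = 12.4.
Observing C=4 restricts to units where C's equation naturally yields 4: W ∈ {5, 4, 6, 3}. In that subpopulation Y = 10, 12, 8, 14, mean 11.
Difference = 12.4 − 11 = 1.4.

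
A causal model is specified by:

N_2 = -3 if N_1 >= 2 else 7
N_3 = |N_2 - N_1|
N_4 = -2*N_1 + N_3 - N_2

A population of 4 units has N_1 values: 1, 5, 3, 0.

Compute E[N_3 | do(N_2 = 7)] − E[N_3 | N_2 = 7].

Every unit gets N_2=7 under the intervention. N_3 values become 6, 2, 4, 7; E[N_3|do(N_2=7)] = 4.75.
Observing N_2=7 restricts to units where N_2's equation naturally yields 7: N_1 ∈ {1, 0}. In that subpopulation N_3 = 6, 7, mean 6.5.
Difference = 4.75 − 6.5 = -1.75.

-1.75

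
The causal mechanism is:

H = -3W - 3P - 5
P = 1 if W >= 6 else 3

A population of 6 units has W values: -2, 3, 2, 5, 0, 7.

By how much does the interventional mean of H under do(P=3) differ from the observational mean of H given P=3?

-2.7

Under do(P=3), P's equation is replaced by P=3 for every unit. Per-unit H: -8, -23, -20, -29, -14, -35. Mean = -21.5.
E[H|P=3] averages over only the 5 units with P=3 (W = -2, 3, 2, 5, 0): H = -8, -23, -20, -29, -14, mean -18.8.
Difference = -21.5 − (-18.8) = -2.7.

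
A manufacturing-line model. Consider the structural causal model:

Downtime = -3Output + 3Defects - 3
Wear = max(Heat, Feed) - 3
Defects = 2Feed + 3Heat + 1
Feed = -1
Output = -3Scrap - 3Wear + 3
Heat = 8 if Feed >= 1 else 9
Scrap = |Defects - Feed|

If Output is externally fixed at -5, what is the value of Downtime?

90

Intervening sets Output = -5 and removes its equation (Output = -3Scrap - 3Wear + 3).
Heat = 8 if Feed >= 1 else 9  [with Feed=-1]  = 9
Defects = 2Feed + 3Heat + 1  [with Feed=-1, Heat=9]  = 26
Downtime = -3Output + 3Defects - 3  [with Output=-5, Defects=26]  = 90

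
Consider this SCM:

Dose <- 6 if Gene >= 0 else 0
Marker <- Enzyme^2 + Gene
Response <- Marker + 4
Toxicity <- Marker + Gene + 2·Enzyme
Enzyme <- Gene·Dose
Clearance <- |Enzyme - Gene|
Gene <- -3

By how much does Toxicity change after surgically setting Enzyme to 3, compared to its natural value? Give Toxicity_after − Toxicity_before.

The intervention breaks the incoming arrows to Enzyme: Enzyme <- Gene·Dose no longer applies, and Enzyme = 3.
Marker = Enzyme^2 + Gene  [with Enzyme=3, Gene=-3]  = 6
Toxicity = Marker + Gene + 2·Enzyme  [with Marker=6, Gene=-3, Enzyme=3]  = 9
Without intervention: Dose = 6 if Gene >= 0 else 0  [with Gene=-3]  = 0; Enzyme = Gene·Dose  [with Gene=-3, Dose=0]  = 0; Marker = Enzyme^2 + Gene  [with Enzyme=0, Gene=-3]  = -3; Toxicity = Marker + Gene + 2·Enzyme  [with Marker=-3, Gene=-3, Enzyme=0]  = -6.
Change = 9 − (-6) = 15.

15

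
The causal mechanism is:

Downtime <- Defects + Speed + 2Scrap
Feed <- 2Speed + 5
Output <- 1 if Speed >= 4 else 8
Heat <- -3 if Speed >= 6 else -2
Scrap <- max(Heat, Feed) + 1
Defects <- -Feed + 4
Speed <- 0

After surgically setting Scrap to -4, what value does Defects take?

The intervention breaks the incoming arrows to Scrap: Scrap <- max(Heat, Feed) + 1 no longer applies, and Scrap = -4.
Since Defects is not a descendant of the intervened variable, it is unaffected.
Feed = 2Speed + 5  [with Speed=0]  = 5
Defects = -Feed + 4  [with Feed=5]  = -1

-1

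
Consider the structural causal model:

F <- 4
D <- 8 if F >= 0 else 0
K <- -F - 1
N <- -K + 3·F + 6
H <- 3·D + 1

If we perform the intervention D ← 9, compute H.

28

do(D=9) replaces the equation D <- 8 if F >= 0 else 0 with the constant D = 9.
H = 3·D + 1  [with D=9]  = 28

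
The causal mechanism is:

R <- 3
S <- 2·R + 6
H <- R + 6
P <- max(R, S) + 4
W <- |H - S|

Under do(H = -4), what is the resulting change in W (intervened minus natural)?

13

Intervening sets H = -4 and removes its equation (H <- R + 6).
S = 2·R + 6  [with R=3]  = 12
W = |H - S|  [with H=-4, S=12]  = 16
Without intervention: S = 2·R + 6  [with R=3]  = 12; H = R + 6  [with R=3]  = 9; W = |H - S|  [with H=9, S=12]  = 3.
Change = 16 − 3 = 13.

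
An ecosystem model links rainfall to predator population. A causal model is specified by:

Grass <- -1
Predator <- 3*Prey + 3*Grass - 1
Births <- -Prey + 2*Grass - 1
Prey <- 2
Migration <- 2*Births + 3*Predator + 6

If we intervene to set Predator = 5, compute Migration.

11

do(Predator=5) replaces the equation Predator <- 3*Prey + 3*Grass - 1 with the constant Predator = 5.
Births = -Prey + 2*Grass - 1  [with Prey=2, Grass=-1]  = -5
Migration = 2*Births + 3*Predator + 6  [with Births=-5, Predator=5]  = 11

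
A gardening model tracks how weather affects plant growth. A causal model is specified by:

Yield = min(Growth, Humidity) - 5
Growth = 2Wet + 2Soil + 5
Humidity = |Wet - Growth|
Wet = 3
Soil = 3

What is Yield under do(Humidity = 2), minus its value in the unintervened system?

Intervening sets Humidity = 2 and removes its equation (Humidity = |Wet - Growth|).
Growth = 2Wet + 2Soil + 5  [with Wet=3, Soil=3]  = 17
Yield = min(Growth, Humidity) - 5  [with Growth=17, Humidity=2]  = -3
Without intervention: Growth = 2Wet + 2Soil + 5  [with Wet=3, Soil=3]  = 17; Humidity = |Wet - Growth|  [with Wet=3, Growth=17]  = 14; Yield = min(Growth, Humidity) - 5  [with Growth=17, Humidity=14]  = 9.
Change = -3 − 9 = -12.

-12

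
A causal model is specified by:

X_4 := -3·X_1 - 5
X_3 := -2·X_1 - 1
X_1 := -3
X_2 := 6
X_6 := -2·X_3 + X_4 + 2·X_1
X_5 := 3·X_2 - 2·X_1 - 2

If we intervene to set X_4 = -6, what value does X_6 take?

Under do(X_4=-6), the mechanism X_4 := -3·X_1 - 5 is discarded; X_4 is fixed at -6.
X_3 = -2·X_1 - 1  [with X_1=-3]  = 5
X_6 = -2·X_3 + X_4 + 2·X_1  [with X_3=5, X_4=-6, X_1=-3]  = -22

-22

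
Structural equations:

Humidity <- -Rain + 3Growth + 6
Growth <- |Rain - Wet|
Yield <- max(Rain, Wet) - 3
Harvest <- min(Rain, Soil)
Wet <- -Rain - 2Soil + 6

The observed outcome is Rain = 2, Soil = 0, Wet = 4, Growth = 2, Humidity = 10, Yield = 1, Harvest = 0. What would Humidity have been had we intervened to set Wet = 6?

do(Wet=6) replaces the equation Wet <- -Rain - 2Soil + 6 with the constant Wet = 6.
Growth = |Rain - Wet|  [with Rain=2, Wet=6]  = 4
Humidity = -Rain + 3Growth + 6  [with Rain=2, Growth=4]  = 16

16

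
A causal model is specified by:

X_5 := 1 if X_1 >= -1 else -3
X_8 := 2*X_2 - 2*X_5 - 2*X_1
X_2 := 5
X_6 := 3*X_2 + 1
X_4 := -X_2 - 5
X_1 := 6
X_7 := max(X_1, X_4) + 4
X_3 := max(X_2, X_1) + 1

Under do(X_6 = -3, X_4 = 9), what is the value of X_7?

Under do(X_6 = -3, X_4 = 9), each intervened variable's structural equation is replaced by its fixed value.
X_7 = max(X_1, X_4) + 4  [with X_1=6, X_4=9]  = 13

13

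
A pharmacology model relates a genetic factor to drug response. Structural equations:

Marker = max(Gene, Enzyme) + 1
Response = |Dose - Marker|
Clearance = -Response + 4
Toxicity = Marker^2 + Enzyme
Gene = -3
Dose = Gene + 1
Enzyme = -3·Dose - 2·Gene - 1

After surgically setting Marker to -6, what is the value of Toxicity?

Under do(Marker=-6), the mechanism Marker = max(Gene, Enzyme) + 1 is discarded; Marker is fixed at -6.
Dose = Gene + 1  [with Gene=-3]  = -2
Enzyme = -3·Dose - 2·Gene - 1  [with Dose=-2, Gene=-3]  = 11
Toxicity = Marker^2 + Enzyme  [with Marker=-6, Enzyme=11]  = 47

47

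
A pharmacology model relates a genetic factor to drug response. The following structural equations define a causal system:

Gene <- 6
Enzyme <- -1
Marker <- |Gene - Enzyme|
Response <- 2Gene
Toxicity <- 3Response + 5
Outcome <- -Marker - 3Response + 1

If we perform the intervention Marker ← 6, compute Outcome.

-41

The intervention breaks the incoming arrows to Marker: Marker <- |Gene - Enzyme| no longer applies, and Marker = 6.
Response = 2Gene  [with Gene=6]  = 12
Outcome = -Marker - 3Response + 1  [with Marker=6, Response=12]  = -41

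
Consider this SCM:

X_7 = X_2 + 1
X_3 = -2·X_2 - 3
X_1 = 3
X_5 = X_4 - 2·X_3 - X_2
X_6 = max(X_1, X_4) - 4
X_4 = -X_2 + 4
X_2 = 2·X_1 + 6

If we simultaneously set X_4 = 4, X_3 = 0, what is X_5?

-8

The joint intervention fixes X_4 = 4, X_3 = 0, removing each variable's own equation.
X_2 = 2·X_1 + 6  [with X_1=3]  = 12
X_5 = X_4 - 2·X_3 - X_2  [with X_4=4, X_3=0, X_2=12]  = -8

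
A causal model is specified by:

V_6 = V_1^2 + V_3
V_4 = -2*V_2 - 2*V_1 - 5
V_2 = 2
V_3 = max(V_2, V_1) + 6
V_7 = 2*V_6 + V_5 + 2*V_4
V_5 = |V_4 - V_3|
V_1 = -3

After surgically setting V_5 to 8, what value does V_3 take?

8

do(V_5=8) replaces the equation V_5 = |V_4 - V_3| with the constant V_5 = 8.
V_3 is not downstream of the intervention, so its value is determined by the original equations.
V_3 = max(V_2, V_1) + 6  [with V_2=2, V_1=-3]  = 8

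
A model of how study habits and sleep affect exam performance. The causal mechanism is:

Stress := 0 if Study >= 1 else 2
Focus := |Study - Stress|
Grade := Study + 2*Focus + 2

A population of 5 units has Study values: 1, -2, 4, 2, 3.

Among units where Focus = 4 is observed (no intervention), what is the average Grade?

11

Observing Focus=4 restricts to units where Focus's equation naturally yields 4: Study ∈ {-2, 4}. In that subpopulation Grade = 8, 14, mean 11.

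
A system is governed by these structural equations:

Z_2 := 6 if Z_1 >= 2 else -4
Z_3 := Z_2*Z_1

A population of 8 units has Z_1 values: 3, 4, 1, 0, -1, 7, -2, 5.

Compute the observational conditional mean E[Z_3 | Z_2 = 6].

E[Z_3|Z_2=6] averages over only the 4 units with Z_2=6 (Z_1 = 3, 4, 7, 5): Z_3 = 18, 24, 42, 30, mean 28.5.

28.5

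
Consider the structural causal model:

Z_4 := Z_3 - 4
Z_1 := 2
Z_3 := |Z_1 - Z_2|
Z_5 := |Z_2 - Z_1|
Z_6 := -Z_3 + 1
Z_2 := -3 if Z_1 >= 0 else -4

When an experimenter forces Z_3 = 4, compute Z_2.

-3

Under do(Z_3=4), the mechanism Z_3 := |Z_1 - Z_2| is discarded; Z_3 is fixed at 4.
Since Z_2 is not a descendant of the intervened variable, it is unaffected.
Z_2 = -3 if Z_1 >= 0 else -4  [with Z_1=2]  = -3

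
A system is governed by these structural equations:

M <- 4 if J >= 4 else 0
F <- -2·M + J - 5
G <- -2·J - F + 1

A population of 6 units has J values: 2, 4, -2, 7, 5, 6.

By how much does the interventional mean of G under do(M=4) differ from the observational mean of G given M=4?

Every unit gets M=4 under the intervention. G values become 8, 2, 20, -7, -1, -4; E[G|do(M=4)] = 3.
Observing M=4 restricts to units where M's equation naturally yields 4: J ∈ {4, 7, 5, 6}. In that subpopulation G = 2, -7, -1, -4, mean -2.5.
Difference = 3 − (-2.5) = 5.5.

5.5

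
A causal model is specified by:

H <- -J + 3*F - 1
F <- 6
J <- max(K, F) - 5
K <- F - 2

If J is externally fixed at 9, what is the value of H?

The intervention breaks the incoming arrows to J: J <- max(K, F) - 5 no longer applies, and J = 9.
H = -J + 3*F - 1  [with J=9, F=6]  = 8

8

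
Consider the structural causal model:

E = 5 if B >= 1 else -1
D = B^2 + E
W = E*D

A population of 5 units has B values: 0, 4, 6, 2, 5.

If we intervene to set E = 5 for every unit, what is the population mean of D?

do(E=5) breaks E's dependence on B. With E=5 fixed, D across the units is 5, 21, 41, 9, 30, mean 21.2.

21.2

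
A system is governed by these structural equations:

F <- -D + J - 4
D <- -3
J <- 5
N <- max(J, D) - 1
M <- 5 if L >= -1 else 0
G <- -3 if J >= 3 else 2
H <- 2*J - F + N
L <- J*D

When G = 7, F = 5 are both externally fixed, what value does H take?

Under do(G = 7, F = 5), each intervened variable's structural equation is replaced by its fixed value.
N = max(J, D) - 1  [with J=5, D=-3]  = 4
H = 2*J - F + N  [with J=5, F=5, N=4]  = 9

9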